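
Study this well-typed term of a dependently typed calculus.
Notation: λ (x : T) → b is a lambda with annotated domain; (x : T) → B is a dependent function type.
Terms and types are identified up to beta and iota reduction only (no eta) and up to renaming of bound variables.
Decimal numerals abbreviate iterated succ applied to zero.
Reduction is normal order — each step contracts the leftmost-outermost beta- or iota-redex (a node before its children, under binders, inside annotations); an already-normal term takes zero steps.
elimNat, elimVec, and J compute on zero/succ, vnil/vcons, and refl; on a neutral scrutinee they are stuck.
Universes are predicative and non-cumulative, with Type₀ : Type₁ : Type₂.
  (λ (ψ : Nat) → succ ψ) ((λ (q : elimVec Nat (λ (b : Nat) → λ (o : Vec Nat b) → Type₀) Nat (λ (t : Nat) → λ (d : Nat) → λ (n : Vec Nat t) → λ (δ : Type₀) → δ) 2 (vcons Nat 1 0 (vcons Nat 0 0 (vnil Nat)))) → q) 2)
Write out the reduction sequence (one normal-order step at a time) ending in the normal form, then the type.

normal-order reduction:
  (λ (ψ : Nat) → succ ψ) ((λ (q : elimVec Nat (λ (b : Nat) → λ (o : Vec Nat b) → Type₀) Nat (λ (t : Nat) → λ (d : Nat) → λ (n : Vec Nat t) → λ (δ : Type₀) → δ) 2 (vcons Nat 1 0 (vcons Nat 0 0 (vnil Nat)))) → q) 2)
  ~> succ ((λ (ψ : elimVec Nat (λ (q : Nat) → λ (b : Vec Nat q) → Type₀) Nat (λ (o : Nat) → λ (t : Nat) → λ (d : Vec Nat o) → λ (n : Type₀) → n) 2 (vcons Nat 1 0 (vcons Nat 0 0 (vnil Nat)))) → ψ) 2)
  ~> 3
type:
  Nat


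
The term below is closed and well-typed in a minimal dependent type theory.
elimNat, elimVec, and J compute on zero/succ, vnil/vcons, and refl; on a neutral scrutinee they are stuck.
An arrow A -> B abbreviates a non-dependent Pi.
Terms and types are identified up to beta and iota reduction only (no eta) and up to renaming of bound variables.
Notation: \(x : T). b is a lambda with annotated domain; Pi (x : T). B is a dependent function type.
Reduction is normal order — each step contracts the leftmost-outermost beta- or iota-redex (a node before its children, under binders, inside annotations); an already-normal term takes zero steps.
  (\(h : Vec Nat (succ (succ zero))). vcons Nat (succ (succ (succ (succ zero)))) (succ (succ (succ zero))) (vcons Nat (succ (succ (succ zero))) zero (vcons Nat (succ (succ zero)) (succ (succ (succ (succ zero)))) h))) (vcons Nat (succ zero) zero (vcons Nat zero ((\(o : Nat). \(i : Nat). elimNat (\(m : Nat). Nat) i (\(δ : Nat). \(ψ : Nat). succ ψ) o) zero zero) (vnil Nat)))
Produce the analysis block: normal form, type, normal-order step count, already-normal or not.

reduced normal form:
  vcons Nat (succ (succ (succ (succ zero)))) (succ (succ (succ zero))) (vcons Nat (succ (succ (succ zero))) zero (vcons Nat (succ (succ zero)) (succ (succ (succ (succ zero)))) (vcons Nat (succ zero) zero (vcons Nat zero zero (vnil Nat)))))
the term's type:
  Vec Nat (succ (succ (succ (succ (succ zero)))))
steps to reach normal form (normal order): 4
started in normal form: no
first contracted redex: a beta-redex


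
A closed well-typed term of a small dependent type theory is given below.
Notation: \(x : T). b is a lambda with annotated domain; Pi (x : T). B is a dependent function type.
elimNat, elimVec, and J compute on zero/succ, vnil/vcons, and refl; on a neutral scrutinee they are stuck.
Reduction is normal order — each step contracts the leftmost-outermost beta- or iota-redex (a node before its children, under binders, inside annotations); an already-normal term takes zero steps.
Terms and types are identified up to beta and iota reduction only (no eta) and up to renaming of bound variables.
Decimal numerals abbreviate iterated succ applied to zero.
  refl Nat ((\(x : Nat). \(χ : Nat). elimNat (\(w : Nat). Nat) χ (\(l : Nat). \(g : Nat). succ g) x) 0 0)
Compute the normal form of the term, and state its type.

reduced normal form:
  refl Nat 0
type:
  Eq Nat 0 0


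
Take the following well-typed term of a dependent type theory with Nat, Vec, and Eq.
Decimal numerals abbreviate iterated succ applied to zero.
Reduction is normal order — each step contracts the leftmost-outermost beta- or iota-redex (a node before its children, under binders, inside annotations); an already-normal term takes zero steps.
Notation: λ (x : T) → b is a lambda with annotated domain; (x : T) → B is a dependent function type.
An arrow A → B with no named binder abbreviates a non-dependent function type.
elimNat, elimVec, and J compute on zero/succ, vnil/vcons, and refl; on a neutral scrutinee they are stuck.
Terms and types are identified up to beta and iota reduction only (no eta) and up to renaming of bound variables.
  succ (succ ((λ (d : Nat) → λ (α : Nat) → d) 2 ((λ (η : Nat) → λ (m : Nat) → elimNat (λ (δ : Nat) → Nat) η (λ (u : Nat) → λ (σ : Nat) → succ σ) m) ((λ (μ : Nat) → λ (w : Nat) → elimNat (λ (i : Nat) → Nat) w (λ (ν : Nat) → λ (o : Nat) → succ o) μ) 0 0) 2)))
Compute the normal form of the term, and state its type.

reduced normal form:
  4
the term's type:
  Nat
observation: 2 normal-order steps normalize the term, beginning with a beta-redex.


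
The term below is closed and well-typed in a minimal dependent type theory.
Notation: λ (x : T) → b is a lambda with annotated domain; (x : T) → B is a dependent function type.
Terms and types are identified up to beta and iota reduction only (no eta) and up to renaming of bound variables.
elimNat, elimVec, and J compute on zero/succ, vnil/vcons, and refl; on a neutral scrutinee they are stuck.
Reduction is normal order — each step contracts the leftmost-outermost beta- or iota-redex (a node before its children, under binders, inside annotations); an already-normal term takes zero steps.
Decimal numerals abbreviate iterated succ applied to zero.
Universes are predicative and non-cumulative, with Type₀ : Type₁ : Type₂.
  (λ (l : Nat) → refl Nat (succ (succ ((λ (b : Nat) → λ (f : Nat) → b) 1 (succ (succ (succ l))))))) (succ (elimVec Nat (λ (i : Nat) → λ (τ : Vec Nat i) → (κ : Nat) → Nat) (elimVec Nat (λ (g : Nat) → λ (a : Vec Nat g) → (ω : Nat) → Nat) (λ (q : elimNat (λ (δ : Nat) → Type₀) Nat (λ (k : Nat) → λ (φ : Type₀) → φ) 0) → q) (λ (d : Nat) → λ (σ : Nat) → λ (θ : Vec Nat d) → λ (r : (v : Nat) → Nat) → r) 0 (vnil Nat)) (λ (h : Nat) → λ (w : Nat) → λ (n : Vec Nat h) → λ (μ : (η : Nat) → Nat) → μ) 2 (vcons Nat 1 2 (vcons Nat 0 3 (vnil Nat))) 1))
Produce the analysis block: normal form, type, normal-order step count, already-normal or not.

normal form:
  refl Nat 3
the term's type:
  Eq Nat 3 3
normal-order step count: 3
started in normal form: no
first contracted redex: a beta-redex


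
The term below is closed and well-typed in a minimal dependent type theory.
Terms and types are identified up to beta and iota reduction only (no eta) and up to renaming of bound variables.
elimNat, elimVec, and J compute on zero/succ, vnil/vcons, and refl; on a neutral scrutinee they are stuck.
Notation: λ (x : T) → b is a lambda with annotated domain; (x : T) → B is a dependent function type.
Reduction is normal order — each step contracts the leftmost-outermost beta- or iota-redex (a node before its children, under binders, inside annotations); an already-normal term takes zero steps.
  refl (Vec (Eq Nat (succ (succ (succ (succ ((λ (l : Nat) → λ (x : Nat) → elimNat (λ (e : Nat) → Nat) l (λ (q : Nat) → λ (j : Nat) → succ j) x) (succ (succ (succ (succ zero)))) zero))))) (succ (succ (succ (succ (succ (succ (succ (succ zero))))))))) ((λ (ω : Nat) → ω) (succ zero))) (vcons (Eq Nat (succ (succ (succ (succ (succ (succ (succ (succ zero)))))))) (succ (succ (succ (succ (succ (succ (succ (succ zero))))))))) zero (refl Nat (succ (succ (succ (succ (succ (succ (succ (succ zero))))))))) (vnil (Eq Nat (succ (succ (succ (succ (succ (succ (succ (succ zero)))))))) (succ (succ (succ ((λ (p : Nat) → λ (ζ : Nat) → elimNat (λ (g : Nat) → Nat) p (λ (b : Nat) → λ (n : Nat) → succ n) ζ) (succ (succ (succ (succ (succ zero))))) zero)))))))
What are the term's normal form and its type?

normal form:
  refl (Vec (Eq Nat (succ (succ (succ (succ (succ (succ (succ (succ zero)))))))) (succ (succ (succ (succ (succ (succ (succ (succ zero))))))))) (succ zero)) (vcons (Eq Nat (succ (succ (succ (succ (succ (succ (succ (succ zero)))))))) (succ (succ (succ (succ (succ (succ (succ (succ zero))))))))) zero (refl Nat (succ (succ (succ (succ (succ (succ (succ (succ zero))))))))) (vnil (Eq Nat (succ (succ (succ (succ (succ (succ (succ (succ zero)))))))) (succ (succ (succ (succ (succ (succ (succ (succ zero)))))))))))
type:
  Eq (Vec (Eq Nat (succ (succ (succ (succ (succ (succ (succ (succ zero)))))))) (succ (succ (succ (succ (succ (succ (succ (succ zero))))))))) (succ zero)) (vcons (Eq Nat (succ (succ (succ (succ (succ (succ (succ (succ zero)))))))) (succ (succ (succ (succ (succ (succ (succ (succ zero))))))))) zero (refl Nat (succ (succ (succ (succ (succ (succ (succ (succ zero))))))))) (vnil (Eq Nat (succ (succ (succ (succ (succ (succ (succ (succ zero)))))))) (succ (succ (succ (succ (succ (succ (succ (succ zero))))))))))) (vcons (Eq Nat (succ (succ (succ (succ (succ (succ (succ (succ zero)))))))) (succ (succ (succ (succ (succ (succ (succ (succ zero))))))))) zero (refl Nat (succ (succ (succ (succ (succ (succ (succ (succ zero))))))))) (vnil (Eq Nat (succ (succ (succ (succ (succ (succ (succ (succ zero)))))))) (succ (succ (succ (succ (succ (succ (succ (succ zero)))))))))))
observation: reduction starts at a beta-redex, and 7 normal-order steps reach the normal form.


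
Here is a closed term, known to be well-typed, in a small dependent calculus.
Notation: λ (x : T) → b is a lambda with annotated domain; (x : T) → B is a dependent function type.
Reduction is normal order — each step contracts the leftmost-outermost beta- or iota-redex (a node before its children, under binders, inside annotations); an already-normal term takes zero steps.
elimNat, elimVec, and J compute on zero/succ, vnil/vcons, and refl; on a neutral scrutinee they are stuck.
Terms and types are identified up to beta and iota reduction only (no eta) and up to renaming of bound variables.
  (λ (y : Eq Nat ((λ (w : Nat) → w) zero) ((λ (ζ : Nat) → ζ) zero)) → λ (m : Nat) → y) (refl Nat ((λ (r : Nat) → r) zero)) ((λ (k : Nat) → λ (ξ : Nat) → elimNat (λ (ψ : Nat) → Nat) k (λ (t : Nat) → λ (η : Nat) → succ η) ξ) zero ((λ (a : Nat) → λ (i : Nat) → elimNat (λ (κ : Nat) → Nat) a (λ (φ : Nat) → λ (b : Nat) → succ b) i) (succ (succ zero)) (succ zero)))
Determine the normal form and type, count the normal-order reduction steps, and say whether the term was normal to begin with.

normal form:
  refl Nat zero
inferred type:
  Eq Nat zero zero
reduction steps (normal order): 3
term was already normal: no
first contracted redex: a beta-redex


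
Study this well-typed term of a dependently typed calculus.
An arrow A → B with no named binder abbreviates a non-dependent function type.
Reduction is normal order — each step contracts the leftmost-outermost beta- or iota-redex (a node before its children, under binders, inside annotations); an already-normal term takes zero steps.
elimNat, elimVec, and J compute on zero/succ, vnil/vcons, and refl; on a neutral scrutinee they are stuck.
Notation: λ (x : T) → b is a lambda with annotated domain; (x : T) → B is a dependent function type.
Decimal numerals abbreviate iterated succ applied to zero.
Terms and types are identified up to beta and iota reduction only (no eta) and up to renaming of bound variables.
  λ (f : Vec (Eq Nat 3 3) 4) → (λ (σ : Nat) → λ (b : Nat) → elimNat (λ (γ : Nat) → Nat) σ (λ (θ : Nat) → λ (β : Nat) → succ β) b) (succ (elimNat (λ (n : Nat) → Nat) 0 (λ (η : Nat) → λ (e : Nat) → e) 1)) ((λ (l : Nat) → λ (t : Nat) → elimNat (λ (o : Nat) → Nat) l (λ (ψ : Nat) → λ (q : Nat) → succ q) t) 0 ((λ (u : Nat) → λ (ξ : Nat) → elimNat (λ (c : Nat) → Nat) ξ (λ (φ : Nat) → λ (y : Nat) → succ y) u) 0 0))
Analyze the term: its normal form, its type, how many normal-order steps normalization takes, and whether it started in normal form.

resulting normal form:
  λ (f : Vec (Eq Nat 3 3) 4) → 1
the term's type:
  Vec (Eq Nat 3 3) 4 → Nat
normal-order step count: 13
started in normal form: no
first contracted redex: a beta-redex


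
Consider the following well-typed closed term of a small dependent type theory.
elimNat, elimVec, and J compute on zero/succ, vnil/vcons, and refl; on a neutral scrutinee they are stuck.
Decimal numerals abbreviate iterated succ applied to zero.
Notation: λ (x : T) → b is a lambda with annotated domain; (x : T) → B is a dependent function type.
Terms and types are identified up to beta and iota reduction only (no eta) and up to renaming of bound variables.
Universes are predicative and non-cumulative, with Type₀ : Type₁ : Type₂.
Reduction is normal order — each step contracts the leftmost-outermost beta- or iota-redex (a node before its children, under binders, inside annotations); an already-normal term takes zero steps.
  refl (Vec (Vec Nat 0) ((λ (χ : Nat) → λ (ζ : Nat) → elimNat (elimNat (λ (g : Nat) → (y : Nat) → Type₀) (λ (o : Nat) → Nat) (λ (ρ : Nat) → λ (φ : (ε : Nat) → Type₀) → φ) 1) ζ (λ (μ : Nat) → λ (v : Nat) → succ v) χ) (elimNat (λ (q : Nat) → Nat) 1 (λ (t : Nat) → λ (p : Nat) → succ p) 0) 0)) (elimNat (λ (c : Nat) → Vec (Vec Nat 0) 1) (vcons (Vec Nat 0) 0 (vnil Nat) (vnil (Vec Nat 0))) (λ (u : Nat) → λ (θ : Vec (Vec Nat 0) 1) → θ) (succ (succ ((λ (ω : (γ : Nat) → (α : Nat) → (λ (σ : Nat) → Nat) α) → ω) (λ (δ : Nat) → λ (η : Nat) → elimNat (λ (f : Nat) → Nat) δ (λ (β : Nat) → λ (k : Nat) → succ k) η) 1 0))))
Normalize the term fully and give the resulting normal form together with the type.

resulting normal form:
  refl (Vec (Vec Nat 0) 1) (vcons (Vec Nat 0) 0 (vnil Nat) (vnil (Vec Nat 0)))
inferred type:
  Eq (Vec (Vec Nat 0) 1) (vcons (Vec Nat 0) 0 (vnil Nat) (vnil (Vec Nat 0))) (vcons (Vec Nat 0) 0 (vnil Nat) (vnil (Vec Nat 0)))


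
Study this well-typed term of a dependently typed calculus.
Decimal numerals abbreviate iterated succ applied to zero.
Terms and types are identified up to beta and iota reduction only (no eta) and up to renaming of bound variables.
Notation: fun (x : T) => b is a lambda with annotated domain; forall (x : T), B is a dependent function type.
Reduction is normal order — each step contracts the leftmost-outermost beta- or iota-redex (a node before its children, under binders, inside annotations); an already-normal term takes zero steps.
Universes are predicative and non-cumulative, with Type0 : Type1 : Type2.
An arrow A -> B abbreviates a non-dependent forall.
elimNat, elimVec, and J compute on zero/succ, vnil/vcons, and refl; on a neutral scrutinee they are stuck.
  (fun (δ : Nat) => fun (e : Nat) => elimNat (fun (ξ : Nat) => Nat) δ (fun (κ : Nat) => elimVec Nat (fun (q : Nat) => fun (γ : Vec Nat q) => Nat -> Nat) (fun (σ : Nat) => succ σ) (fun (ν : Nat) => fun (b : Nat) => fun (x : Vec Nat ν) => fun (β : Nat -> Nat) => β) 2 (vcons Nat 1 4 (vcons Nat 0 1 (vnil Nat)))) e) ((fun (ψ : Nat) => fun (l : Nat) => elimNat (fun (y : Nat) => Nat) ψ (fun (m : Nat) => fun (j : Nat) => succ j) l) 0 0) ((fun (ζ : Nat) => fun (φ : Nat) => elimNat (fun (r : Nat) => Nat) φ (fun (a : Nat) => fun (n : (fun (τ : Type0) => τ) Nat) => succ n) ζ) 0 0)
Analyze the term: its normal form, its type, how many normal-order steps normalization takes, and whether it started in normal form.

normal form:
  0
inferred type:
  Nat
reduction steps (normal order): 20
started in normal form: no
first redex: a beta-redex


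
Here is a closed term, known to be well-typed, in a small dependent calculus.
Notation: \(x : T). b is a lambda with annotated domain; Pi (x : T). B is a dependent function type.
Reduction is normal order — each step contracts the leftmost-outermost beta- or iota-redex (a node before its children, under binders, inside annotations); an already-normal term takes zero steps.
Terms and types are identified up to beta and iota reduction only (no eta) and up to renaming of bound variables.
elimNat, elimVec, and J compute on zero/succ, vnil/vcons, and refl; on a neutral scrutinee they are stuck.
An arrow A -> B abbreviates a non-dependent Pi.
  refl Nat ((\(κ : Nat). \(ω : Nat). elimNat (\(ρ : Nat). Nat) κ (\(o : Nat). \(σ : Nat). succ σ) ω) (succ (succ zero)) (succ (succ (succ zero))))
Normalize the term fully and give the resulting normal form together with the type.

resulting normal form:
  refl Nat (succ (succ (succ (succ (succ zero)))))
inferred type:
  Eq Nat (succ (succ (succ (succ (succ zero))))) (succ (succ (succ (succ (succ zero)))))
observation: the term reaches its normal form after 12 normal-order steps.


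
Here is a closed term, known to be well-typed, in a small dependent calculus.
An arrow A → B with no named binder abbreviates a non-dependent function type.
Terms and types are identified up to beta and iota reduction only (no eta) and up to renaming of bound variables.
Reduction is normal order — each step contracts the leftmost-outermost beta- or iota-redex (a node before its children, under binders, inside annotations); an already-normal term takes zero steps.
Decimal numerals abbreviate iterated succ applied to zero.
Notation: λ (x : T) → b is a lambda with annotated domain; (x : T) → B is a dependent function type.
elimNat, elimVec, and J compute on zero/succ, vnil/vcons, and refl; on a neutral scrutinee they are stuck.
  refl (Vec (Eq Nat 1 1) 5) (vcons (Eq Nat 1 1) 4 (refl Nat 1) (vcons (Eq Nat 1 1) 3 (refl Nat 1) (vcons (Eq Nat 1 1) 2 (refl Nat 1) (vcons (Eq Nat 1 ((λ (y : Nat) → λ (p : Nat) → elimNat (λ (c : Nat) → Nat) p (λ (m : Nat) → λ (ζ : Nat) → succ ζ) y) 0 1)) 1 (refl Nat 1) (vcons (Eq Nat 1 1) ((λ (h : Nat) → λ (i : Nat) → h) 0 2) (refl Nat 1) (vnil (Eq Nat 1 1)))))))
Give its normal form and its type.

reduced normal form:
  refl (Vec (Eq Nat 1 1) 5) (vcons (Eq Nat 1 1) 4 (refl Nat 1) (vcons (Eq Nat 1 1) 3 (refl Nat 1) (vcons (Eq Nat 1 1) 2 (refl Nat 1) (vcons (Eq Nat 1 1) 1 (refl Nat 1) (vcons (Eq Nat 1 1) 0 (refl Nat 1) (vnil (Eq Nat 1 1)))))))
type:
  Eq (Vec (Eq Nat 1 1) 5) (vcons (Eq Nat 1 1) 4 (refl Nat 1) (vcons (Eq Nat 1 1) 3 (refl Nat 1) (vcons (Eq Nat 1 1) 2 (refl Nat 1) (vcons (Eq Nat 1 1) 1 (refl Nat 1) (vcons (Eq Nat 1 1) 0 (refl Nat 1) (vnil (Eq Nat 1 1))))))) (vcons (Eq Nat 1 1) 4 (refl Nat 1) (vcons (Eq Nat 1 1) 3 (refl Nat 1) (vcons (Eq Nat 1 1) 2 (refl Nat 1) (vcons (Eq Nat 1 1) 1 (refl Nat 1) (vcons (Eq Nat 1 1) 0 (refl Nat 1) (vnil (Eq Nat 1 1)))))))
observation: normalization takes exactly 5 steps under the normal-order strategy.


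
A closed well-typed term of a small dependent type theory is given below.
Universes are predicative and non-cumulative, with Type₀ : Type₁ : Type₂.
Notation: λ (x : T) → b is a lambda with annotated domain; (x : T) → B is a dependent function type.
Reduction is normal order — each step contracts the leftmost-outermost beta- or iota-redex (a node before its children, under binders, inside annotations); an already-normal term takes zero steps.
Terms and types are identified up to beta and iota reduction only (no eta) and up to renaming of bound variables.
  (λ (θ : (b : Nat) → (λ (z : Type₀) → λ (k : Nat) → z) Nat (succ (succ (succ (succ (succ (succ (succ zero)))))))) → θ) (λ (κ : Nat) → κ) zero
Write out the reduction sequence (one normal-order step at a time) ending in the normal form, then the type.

normal-order reduction:
  (λ (θ : (b : Nat) → (λ (z : Type₀) → λ (k : Nat) → z) Nat (succ (succ (succ (succ (succ (succ (succ zero)))))))) → θ) (λ (κ : Nat) → κ) zero
  ~> (λ (θ : Nat) → θ) zero
  ~> zero
the term's type:
  Nat


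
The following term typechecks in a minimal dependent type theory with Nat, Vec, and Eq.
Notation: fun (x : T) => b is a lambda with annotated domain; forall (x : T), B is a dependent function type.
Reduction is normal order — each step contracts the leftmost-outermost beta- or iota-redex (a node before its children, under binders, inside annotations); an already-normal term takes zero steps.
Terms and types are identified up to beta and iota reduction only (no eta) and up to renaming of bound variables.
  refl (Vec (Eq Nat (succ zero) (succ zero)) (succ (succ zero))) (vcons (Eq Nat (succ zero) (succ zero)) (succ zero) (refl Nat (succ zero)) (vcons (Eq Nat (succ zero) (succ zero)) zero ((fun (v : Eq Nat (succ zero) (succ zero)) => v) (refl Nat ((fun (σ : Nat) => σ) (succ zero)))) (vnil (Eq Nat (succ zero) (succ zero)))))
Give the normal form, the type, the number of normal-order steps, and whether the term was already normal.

resulting normal form:
  refl (Vec (Eq Nat (succ zero) (succ zero)) (succ (succ zero))) (vcons (Eq Nat (succ zero) (succ zero)) (succ zero) (refl Nat (succ zero)) (vcons (Eq Nat (succ zero) (succ zero)) zero (refl Nat (succ zero)) (vnil (Eq Nat (succ zero) (succ zero)))))
inferred type:
  Eq (Vec (Eq Nat (succ zero) (succ zero)) (succ (succ zero))) (vcons (Eq Nat (succ zero) (succ zero)) (succ zero) (refl Nat (succ zero)) (vcons (Eq Nat (succ zero) (succ zero)) zero (refl Nat (succ zero)) (vnil (Eq Nat (succ zero) (succ zero))))) (vcons (Eq Nat (succ zero) (succ zero)) (succ zero) (refl Nat (succ zero)) (vcons (Eq Nat (succ zero) (succ zero)) zero (refl Nat (succ zero)) (vnil (Eq Nat (succ zero) (succ zero)))))
reduction steps (normal order): 2
already normal: no
first contracted redex: a beta-redex


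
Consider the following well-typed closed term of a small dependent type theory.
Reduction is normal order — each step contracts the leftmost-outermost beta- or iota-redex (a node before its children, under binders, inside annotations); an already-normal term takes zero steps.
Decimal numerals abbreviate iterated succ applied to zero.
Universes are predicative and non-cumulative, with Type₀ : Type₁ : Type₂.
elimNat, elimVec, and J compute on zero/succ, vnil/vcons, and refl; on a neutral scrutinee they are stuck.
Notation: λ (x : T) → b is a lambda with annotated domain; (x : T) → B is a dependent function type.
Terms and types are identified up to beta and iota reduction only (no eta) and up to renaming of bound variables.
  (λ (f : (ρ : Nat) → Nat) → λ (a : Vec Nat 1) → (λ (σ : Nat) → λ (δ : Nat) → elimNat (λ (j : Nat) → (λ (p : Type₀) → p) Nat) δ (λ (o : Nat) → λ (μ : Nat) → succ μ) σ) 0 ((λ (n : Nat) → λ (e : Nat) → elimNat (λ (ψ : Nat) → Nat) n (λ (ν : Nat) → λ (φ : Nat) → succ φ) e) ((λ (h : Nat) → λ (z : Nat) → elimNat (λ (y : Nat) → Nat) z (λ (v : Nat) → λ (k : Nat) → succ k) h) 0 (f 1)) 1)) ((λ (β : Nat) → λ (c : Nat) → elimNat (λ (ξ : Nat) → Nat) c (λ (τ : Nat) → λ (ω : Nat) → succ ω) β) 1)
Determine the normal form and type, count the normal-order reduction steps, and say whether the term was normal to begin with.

normal form:
  λ (f : Vec Nat 1) → 3
the term's type:
  (f : Vec Nat 1) → Nat
steps to reach normal form (normal order): 19
already normal: no
first redex: a beta-redex


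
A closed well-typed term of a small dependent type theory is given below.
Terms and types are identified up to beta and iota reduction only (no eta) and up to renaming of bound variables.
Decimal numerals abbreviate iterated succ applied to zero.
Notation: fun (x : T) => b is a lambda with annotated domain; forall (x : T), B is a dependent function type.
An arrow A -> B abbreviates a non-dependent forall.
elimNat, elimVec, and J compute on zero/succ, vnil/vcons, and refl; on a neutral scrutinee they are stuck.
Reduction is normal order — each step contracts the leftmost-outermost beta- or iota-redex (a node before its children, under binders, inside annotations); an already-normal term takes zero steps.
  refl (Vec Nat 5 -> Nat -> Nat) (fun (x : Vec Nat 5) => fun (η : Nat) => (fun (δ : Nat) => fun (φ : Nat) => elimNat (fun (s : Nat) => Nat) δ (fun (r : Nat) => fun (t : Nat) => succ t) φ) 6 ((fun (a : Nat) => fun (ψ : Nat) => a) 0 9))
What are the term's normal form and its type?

reduced normal form:
  refl (Vec Nat 5 -> Nat -> Nat) (fun (x : Vec Nat 5) => fun (η : Nat) => 6)
the term's type:
  Eq (Vec Nat 5 -> Nat -> Nat) (fun (x : Vec Nat 5) => fun (η : Nat) => 6) (fun (δ : Vec Nat 5) => fun (φ : Nat) => 6)


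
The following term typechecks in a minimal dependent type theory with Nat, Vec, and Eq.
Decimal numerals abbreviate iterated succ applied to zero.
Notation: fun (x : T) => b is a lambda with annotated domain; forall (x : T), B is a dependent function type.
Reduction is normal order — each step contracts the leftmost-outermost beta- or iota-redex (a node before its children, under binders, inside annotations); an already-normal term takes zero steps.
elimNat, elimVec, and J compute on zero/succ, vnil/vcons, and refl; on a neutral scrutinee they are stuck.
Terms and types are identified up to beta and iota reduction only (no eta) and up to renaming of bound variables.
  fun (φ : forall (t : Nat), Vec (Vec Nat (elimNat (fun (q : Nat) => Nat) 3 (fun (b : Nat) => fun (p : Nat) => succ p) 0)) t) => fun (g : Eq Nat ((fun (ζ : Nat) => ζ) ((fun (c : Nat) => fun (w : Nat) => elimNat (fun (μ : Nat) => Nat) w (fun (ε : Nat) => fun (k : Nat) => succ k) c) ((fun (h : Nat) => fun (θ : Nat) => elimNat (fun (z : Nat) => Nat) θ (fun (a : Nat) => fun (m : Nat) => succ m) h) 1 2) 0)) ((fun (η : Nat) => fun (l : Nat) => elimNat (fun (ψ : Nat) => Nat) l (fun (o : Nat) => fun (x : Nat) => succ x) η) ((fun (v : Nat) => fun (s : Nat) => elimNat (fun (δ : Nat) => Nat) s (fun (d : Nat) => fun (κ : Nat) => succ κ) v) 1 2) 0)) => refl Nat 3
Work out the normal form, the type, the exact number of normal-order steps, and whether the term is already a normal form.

normal form:
  fun (φ : forall (t : Nat), Vec (Vec Nat 3) t) => fun (q : Eq Nat 3 3) => refl Nat 3
type:
  forall (φ : forall (t : Nat), Vec (Vec Nat 3) t), forall (q : Eq Nat 3 3), Eq Nat 3 3
steps to reach normal form (normal order): 38
started in normal form: no
first contracted redex: an elimNat iota-redex


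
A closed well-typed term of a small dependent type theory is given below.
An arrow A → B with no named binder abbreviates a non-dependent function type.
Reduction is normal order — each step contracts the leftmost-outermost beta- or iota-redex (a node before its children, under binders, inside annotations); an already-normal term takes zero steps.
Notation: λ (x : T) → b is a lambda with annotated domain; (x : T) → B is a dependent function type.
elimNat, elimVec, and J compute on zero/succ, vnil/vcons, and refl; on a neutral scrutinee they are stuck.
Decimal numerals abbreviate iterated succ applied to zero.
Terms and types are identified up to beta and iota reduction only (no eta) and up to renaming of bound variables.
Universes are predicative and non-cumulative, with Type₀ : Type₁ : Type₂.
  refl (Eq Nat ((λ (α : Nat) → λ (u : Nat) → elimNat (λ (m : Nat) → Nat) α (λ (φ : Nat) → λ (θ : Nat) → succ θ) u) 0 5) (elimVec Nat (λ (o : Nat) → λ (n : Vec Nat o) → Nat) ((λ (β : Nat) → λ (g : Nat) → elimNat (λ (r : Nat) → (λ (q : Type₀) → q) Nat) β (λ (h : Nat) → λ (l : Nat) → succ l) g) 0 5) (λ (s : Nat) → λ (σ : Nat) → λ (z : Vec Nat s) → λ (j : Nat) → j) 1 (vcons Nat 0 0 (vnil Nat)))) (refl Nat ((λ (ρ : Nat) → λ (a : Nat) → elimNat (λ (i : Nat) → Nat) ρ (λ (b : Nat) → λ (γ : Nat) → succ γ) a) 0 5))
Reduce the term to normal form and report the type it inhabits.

normal form:
  refl (Eq Nat 5 5) (refl Nat 5)
the term's type:
  Eq (Eq Nat 5 5) (refl Nat 5) (refl Nat 5)
observation: the term reaches its normal form after 60 normal-order steps.


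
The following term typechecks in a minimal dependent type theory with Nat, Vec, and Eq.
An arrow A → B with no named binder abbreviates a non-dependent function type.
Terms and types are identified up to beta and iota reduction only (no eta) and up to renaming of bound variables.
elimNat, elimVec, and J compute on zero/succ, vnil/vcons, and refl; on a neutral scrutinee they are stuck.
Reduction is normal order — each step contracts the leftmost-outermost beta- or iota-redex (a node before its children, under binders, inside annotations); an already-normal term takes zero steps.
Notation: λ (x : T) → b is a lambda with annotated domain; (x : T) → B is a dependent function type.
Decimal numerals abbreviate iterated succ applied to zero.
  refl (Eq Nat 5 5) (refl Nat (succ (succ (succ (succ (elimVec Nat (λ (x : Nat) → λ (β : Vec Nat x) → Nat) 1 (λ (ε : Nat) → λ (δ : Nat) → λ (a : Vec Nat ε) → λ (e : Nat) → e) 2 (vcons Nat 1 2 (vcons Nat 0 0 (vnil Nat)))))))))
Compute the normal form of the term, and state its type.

resulting normal form:
  refl (Eq Nat 5 5) (refl Nat 5)
inferred type:
  Eq (Eq Nat 5 5) (refl Nat 5) (refl Nat 5)
observation: the term reaches its normal form after 11 normal-order steps.


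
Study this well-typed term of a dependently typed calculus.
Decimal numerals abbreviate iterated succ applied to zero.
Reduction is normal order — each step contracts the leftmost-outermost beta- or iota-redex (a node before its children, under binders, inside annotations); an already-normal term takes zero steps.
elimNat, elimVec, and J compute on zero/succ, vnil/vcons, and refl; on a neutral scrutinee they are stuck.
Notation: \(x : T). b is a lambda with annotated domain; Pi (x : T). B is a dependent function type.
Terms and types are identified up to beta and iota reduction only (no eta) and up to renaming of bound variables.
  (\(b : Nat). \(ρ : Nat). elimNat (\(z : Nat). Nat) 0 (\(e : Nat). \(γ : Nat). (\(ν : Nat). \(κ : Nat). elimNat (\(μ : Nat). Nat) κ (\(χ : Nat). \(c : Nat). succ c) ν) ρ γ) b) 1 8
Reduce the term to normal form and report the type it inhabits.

reduced normal form:
  8
the term's type:
  Nat


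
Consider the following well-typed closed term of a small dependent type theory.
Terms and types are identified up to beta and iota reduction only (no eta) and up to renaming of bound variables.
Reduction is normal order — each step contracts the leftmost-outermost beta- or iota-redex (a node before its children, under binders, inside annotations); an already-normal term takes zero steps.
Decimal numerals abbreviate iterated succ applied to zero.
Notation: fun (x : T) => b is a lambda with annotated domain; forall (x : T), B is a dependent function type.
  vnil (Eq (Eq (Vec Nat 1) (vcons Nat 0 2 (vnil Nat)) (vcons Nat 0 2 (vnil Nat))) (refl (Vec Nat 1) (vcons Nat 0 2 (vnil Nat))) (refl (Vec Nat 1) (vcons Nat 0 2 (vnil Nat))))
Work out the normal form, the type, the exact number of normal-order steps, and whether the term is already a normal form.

reduced normal form:
  vnil (Eq (Eq (Vec Nat 1) (vcons Nat 0 2 (vnil Nat)) (vcons Nat 0 2 (vnil Nat))) (refl (Vec Nat 1) (vcons Nat 0 2 (vnil Nat))) (refl (Vec Nat 1) (vcons Nat 0 2 (vnil Nat))))
type:
  Vec (Eq (Eq (Vec Nat 1) (vcons Nat 0 2 (vnil Nat)) (vcons Nat 0 2 (vnil Nat))) (refl (Vec Nat 1) (vcons Nat 0 2 (vnil Nat))) (refl (Vec Nat 1) (vcons Nat 0 2 (vnil Nat)))) 0
normal-order step count: 0
started in normal form: yes


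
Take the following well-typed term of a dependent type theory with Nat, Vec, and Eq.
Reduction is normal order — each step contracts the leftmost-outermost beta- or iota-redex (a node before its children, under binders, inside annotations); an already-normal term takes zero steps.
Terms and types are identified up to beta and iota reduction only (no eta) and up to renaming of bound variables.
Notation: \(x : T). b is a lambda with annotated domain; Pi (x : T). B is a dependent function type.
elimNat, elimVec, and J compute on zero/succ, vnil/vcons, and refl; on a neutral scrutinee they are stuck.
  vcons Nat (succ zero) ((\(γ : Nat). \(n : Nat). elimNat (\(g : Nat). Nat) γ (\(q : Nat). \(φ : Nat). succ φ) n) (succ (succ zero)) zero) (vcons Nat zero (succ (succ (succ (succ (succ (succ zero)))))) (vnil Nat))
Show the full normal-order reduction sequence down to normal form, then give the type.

normal-order reduction sequence:
  vcons Nat (succ zero) ((\(γ : Nat). \(n : Nat). elimNat (\(g : Nat). Nat) γ (\(q : Nat). \(φ : Nat). succ φ) n) (succ (succ zero)) zero) (vcons Nat zero (succ (succ (succ (succ (succ (succ zero)))))) (vnil Nat))
  ~> vcons Nat (succ zero) ((\(γ : Nat). elimNat (\(n : Nat). Nat) (succ (succ zero)) (\(g : Nat). \(q : Nat). succ q) γ) zero) (vcons Nat zero (succ (succ (succ (succ (succ (succ zero)))))) (vnil Nat))
  ~> vcons Nat (succ zero) (elimNat (\(γ : Nat). Nat) (succ (succ zero)) (\(n : Nat). \(g : Nat). succ g) zero) (vcons Nat zero (succ (succ (succ (succ (succ (succ zero)))))) (vnil Nat))
  ~> vcons Nat (succ zero) (succ (succ zero)) (vcons Nat zero (succ (succ (succ (succ (succ (succ zero)))))) (vnil Nat))
inferred type:
  Vec Nat (succ (succ zero))


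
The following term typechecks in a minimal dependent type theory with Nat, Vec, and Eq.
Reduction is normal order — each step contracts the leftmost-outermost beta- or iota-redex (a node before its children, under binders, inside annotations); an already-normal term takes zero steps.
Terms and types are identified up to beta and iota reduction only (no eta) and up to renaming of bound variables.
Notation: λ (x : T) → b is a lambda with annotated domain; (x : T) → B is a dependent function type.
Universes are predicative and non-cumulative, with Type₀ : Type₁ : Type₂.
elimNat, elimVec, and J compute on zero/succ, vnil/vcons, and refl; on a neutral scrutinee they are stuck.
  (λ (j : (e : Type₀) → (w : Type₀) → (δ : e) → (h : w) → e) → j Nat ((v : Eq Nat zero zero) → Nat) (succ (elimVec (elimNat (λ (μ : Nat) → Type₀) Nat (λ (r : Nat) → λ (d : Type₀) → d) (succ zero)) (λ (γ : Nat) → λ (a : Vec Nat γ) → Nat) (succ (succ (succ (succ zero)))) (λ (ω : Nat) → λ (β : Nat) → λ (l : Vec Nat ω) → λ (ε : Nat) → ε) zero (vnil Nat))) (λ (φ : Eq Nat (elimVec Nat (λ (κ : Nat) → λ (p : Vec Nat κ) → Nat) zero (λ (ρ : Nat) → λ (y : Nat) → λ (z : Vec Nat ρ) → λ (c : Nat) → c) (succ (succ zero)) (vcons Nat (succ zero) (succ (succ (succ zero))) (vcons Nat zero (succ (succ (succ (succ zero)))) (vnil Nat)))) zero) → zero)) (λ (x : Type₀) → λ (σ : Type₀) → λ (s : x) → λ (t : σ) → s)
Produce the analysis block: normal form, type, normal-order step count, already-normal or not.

reduced normal form:
  succ (succ (succ (succ (succ zero))))
inferred type:
  Nat
reduction steps (normal order): 6
started in normal form: no
first redex: a beta-redex


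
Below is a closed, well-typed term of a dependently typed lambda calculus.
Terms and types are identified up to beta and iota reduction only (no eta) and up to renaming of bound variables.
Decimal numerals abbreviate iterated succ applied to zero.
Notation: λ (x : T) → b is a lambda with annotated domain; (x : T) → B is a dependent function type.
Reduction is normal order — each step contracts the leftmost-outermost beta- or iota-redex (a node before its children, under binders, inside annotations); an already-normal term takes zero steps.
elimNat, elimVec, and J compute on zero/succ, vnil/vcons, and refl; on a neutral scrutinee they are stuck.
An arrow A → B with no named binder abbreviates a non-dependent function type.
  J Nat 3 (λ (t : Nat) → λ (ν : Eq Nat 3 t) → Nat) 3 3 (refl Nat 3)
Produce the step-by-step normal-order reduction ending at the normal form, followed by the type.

normal-order reduction:
  J Nat 3 (λ (t : Nat) → λ (ν : Eq Nat 3 t) → Nat) 3 3 (refl Nat 3)
  ~> 3
inferred type:
  Nat


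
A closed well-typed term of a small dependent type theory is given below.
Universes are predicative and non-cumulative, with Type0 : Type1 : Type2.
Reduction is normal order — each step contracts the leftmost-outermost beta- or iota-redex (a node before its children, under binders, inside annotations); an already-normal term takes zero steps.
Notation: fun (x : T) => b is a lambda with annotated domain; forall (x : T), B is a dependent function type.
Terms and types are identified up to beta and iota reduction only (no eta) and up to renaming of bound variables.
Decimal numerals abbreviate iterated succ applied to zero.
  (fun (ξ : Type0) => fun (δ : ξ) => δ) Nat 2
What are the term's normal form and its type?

normal form:
  2
the term's type:
  Nat
observation: reduction starts at a beta-redex, and 2 normal-order steps reach the normal form.


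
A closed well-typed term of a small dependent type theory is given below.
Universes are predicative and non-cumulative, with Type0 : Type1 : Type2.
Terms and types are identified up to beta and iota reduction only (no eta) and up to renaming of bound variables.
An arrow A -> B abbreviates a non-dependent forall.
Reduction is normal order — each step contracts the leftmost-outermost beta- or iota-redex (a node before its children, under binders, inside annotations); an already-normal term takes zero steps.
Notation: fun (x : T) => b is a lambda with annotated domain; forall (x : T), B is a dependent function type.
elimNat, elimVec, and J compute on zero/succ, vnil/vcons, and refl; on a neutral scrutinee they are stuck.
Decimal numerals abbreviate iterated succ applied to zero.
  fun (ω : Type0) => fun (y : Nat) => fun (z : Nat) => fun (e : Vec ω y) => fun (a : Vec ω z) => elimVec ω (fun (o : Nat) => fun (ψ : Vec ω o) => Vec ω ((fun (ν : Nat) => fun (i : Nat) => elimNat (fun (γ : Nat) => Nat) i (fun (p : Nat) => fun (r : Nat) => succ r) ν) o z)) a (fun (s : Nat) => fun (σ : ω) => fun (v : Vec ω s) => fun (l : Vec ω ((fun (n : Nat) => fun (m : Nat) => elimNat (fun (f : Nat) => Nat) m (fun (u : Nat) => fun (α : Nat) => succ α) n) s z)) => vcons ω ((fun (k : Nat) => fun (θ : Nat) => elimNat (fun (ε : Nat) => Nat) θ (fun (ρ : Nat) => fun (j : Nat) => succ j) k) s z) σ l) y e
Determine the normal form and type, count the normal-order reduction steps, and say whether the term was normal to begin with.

reduced normal form:
  fun (ω : Type0) => fun (y : Nat) => fun (z : Nat) => fun (e : Vec ω y) => fun (a : Vec ω z) => elimVec ω (fun (o : Nat) => fun (ψ : Vec ω o) => Vec ω (elimNat (fun (ν : Nat) => Nat) z (fun (i : Nat) => fun (γ : Nat) => succ γ) o)) a (fun (p : Nat) => fun (r : ω) => fun (s : Vec ω p) => fun (σ : Vec ω (elimNat (fun (v : Nat) => Nat) z (fun (l : Nat) => fun (n : Nat) => succ n) p)) => vcons ω (elimNat (fun (m : Nat) => Nat) z (fun (f : Nat) => fun (u : Nat) => succ u) p) r σ) y e
type:
  forall (ω : Type0), forall (y : Nat), forall (z : Nat), Vec ω y -> Vec ω z -> Vec ω (elimNat (fun (e : Nat) => Nat) z (fun (a : Nat) => fun (o : Nat) => succ o) y)
normal-order step count: 6
started in normal form: no
first redex: a beta-redex


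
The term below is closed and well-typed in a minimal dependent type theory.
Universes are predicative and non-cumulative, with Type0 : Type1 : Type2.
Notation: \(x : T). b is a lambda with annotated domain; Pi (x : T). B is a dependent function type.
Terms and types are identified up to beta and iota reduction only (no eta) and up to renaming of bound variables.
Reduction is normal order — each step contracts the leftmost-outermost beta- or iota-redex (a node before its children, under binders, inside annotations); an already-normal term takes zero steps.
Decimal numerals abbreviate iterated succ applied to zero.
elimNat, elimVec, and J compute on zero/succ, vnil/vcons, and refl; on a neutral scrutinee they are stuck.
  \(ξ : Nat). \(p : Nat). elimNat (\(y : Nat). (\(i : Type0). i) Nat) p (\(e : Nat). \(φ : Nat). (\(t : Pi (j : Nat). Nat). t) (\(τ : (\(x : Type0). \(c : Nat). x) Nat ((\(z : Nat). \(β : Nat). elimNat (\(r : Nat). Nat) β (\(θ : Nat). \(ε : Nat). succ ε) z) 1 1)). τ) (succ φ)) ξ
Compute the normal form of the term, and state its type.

reduced normal form:
  \(ξ : Nat). \(p : Nat). elimNat (\(y : Nat). Nat) p (\(i : Nat). \(e : Nat). succ e) ξ
inferred type:
  Pi (ξ : Nat). Pi (p : Nat). Nat
observation: reduction starts at a beta-redex, and 3 normal-order steps reach the normal form.
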